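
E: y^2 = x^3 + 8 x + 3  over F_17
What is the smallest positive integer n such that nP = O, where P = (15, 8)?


Compute successive multiples of P until we hit O:
  1P = (15, 8)
  2P = (13, 3)
  3P = (8, 1)
  4P = (12, 12)
  5P = (5, 7)
  6P = (5, 10)
  7P = (12, 5)
  8P = (8, 16)
  ... (continuing to 11P)
  11P = O

ord(P) = 11


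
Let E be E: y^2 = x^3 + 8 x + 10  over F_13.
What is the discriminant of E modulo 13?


4 a^3 + 27 b^2 = 4*8^3 + 27*10^2 = 2048 + 2700 = 4748
Delta = -16 * (4748) = -75968
Delta mod 13 = 4

Delta = 4 (mod 13)


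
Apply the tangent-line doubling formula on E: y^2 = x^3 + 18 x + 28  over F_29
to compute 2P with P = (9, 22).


Doubling: s = (3 x1^2 + a) / (2 y1)
s = (3*9^2 + 18) / (2*22) mod 29 = 0
x3 = s^2 - 2 x1 mod 29 = 0^2 - 2*9 = 11
y3 = s (x1 - x3) - y1 mod 29 = 0 * (9 - 11) - 22 = 7

2P = (11, 7)


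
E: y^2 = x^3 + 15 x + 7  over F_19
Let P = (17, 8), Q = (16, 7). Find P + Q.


P != Q, so use the chord formula.
s = (y2 - y1) / (x2 - x1) = (18) / (18) mod 19 = 1
x3 = s^2 - x1 - x2 mod 19 = 1^2 - 17 - 16 = 6
y3 = s (x1 - x3) - y1 mod 19 = 1 * (17 - 6) - 8 = 3

P + Q = (6, 3)


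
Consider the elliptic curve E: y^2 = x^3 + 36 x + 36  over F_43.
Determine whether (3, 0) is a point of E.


Check whether y^2 = x^3 + 36 x + 36 (mod 43) for (x, y) = (3, 0).
LHS: y^2 = 0^2 mod 43 = 0
RHS: x^3 + 36 x + 36 = 3^3 + 36*3 + 36 mod 43 = 42
LHS != RHS

No, not on the curve


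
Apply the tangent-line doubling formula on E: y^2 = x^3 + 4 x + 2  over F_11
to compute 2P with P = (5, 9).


Doubling: s = (3 x1^2 + a) / (2 y1)
s = (3*5^2 + 4) / (2*9) mod 11 = 5
x3 = s^2 - 2 x1 mod 11 = 5^2 - 2*5 = 4
y3 = s (x1 - x3) - y1 mod 11 = 5 * (5 - 4) - 9 = 7

2P = (4, 7)


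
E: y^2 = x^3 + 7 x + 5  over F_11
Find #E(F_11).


For each x in F_11, count y with y^2 = x^3 + 7 x + 5 mod 11:
  x = 0: RHS = 5, y in [4, 7]  -> 2 point(s)
  x = 2: RHS = 5, y in [4, 7]  -> 2 point(s)
  x = 3: RHS = 9, y in [3, 8]  -> 2 point(s)
  x = 4: RHS = 9, y in [3, 8]  -> 2 point(s)
  x = 5: RHS = 0, y in [0]  -> 1 point(s)
  x = 7: RHS = 1, y in [1, 10]  -> 2 point(s)
  x = 8: RHS = 1, y in [1, 10]  -> 2 point(s)
  x = 9: RHS = 5, y in [4, 7]  -> 2 point(s)
Affine points: 15. Add the point at infinity: total = 16.

#E(F_11) = 16


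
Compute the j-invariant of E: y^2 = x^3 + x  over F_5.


Delta = -16(4 a^3 + 27 b^2) mod 5 = 1
-1728 * (4 a)^3 = -1728 * (4*1)^3 mod 5 = 3
j = 3 * 1^(-1) mod 5 = 3

j = 3 (mod 5)


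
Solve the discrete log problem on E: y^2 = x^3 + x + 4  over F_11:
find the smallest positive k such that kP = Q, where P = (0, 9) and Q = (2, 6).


Enumerate multiples of P until we hit Q = (2, 6):
  1P = (0, 9)
  2P = (9, 7)
  3P = (3, 10)
  4P = (2, 5)
  5P = (2, 6)
Match found at i = 5.

k = 5


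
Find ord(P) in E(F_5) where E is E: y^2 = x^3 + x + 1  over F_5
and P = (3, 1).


Compute successive multiples of P until we hit O:
  1P = (3, 1)
  2P = (0, 1)
  3P = (2, 4)
  4P = (4, 2)
  5P = (4, 3)
  6P = (2, 1)
  7P = (0, 4)
  8P = (3, 4)
  ... (continuing to 9P)
  9P = O

ord(P) = 9


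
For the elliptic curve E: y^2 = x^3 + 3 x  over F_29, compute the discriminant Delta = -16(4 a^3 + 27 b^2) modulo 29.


4 a^3 + 27 b^2 = 4*3^3 + 27*0^2 = 108 + 0 = 108
Delta = -16 * (108) = -1728
Delta mod 29 = 12

Delta = 12 (mod 29)


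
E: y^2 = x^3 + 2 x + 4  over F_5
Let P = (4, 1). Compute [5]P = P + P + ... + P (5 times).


k = 5 = 101_2 (binary, LSB first: 101)
Double-and-add from P = (4, 1):
  bit 0 = 1: acc = O + (4, 1) = (4, 1)
  bit 1 = 0: acc unchanged = (4, 1)
  bit 2 = 1: acc = (4, 1) + (0, 2) = (2, 1)

5P = (2, 1)


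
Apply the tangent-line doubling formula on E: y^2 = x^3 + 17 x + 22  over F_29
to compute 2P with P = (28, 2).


Doubling: s = (3 x1^2 + a) / (2 y1)
s = (3*28^2 + 17) / (2*2) mod 29 = 5
x3 = s^2 - 2 x1 mod 29 = 5^2 - 2*28 = 27
y3 = s (x1 - x3) - y1 mod 29 = 5 * (28 - 27) - 2 = 3

2P = (27, 3)


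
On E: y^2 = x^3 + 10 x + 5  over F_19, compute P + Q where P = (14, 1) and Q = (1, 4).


P != Q, so use the chord formula.
s = (y2 - y1) / (x2 - x1) = (3) / (6) mod 19 = 10
x3 = s^2 - x1 - x2 mod 19 = 10^2 - 14 - 1 = 9
y3 = s (x1 - x3) - y1 mod 19 = 10 * (14 - 9) - 1 = 11

P + Q = (9, 11)


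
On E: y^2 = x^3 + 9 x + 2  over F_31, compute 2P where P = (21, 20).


k = 2 = 10_2 (binary, LSB first: 01)
Double-and-add from P = (21, 20):
  bit 0 = 0: acc unchanged = O
  bit 1 = 1: acc = O + (7, 6) = (7, 6)

2P = (7, 6)


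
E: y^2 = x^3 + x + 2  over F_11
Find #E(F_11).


For each x in F_11, count y with y^2 = x^3 + 1 x + 2 mod 11:
  x = 1: RHS = 4, y in [2, 9]  -> 2 point(s)
  x = 2: RHS = 1, y in [1, 10]  -> 2 point(s)
  x = 4: RHS = 4, y in [2, 9]  -> 2 point(s)
  x = 5: RHS = 0, y in [0]  -> 1 point(s)
  x = 6: RHS = 4, y in [2, 9]  -> 2 point(s)
  x = 7: RHS = 0, y in [0]  -> 1 point(s)
  x = 8: RHS = 5, y in [4, 7]  -> 2 point(s)
  x = 9: RHS = 3, y in [5, 6]  -> 2 point(s)
  x = 10: RHS = 0, y in [0]  -> 1 point(s)
Affine points: 15. Add the point at infinity: total = 16.

#E(F_11) = 16


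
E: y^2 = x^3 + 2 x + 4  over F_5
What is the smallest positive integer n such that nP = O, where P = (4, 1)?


Compute successive multiples of P until we hit O:
  1P = (4, 1)
  2P = (2, 4)
  3P = (0, 3)
  4P = (0, 2)
  5P = (2, 1)
  6P = (4, 4)
  7P = O

ord(P) = 7


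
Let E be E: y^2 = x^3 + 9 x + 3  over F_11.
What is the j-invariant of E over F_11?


Delta = -16(4 a^3 + 27 b^2) mod 11 = 1
-1728 * (4 a)^3 = -1728 * (4*9)^3 mod 11 = 6
j = 6 * 1^(-1) mod 11 = 6

j = 6 (mod 11)


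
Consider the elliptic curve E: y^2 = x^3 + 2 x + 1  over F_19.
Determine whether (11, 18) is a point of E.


Check whether y^2 = x^3 + 2 x + 1 (mod 19) for (x, y) = (11, 18).
LHS: y^2 = 18^2 mod 19 = 1
RHS: x^3 + 2 x + 1 = 11^3 + 2*11 + 1 mod 19 = 5
LHS != RHS

No, not on the curve


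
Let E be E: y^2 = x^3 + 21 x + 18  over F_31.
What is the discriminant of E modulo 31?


4 a^3 + 27 b^2 = 4*21^3 + 27*18^2 = 37044 + 8748 = 45792
Delta = -16 * (45792) = -732672
Delta mod 31 = 13

Delta = 13 (mod 31)


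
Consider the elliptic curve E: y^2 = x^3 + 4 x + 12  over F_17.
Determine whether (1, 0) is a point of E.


Check whether y^2 = x^3 + 4 x + 12 (mod 17) for (x, y) = (1, 0).
LHS: y^2 = 0^2 mod 17 = 0
RHS: x^3 + 4 x + 12 = 1^3 + 4*1 + 12 mod 17 = 0
LHS = RHS

Yes, on the curve


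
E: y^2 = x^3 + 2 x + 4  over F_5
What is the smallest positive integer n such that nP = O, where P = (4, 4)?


Compute successive multiples of P until we hit O:
  1P = (4, 4)
  2P = (2, 1)
  3P = (0, 2)
  4P = (0, 3)
  5P = (2, 4)
  6P = (4, 1)
  7P = O

ord(P) = 7


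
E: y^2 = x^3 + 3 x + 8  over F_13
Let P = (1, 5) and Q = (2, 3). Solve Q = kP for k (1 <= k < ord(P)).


Enumerate multiples of P until we hit Q = (2, 3):
  1P = (1, 5)
  2P = (2, 10)
  3P = (9, 7)
  4P = (12, 2)
  5P = (12, 11)
  6P = (9, 6)
  7P = (2, 3)
Match found at i = 7.

k = 7


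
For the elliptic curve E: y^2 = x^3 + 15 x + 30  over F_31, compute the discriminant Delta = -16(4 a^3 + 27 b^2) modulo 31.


4 a^3 + 27 b^2 = 4*15^3 + 27*30^2 = 13500 + 24300 = 37800
Delta = -16 * (37800) = -604800
Delta mod 31 = 10

Delta = 10 (mod 31)


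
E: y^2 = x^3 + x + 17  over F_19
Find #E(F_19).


For each x in F_19, count y with y^2 = x^3 + 1 x + 17 mod 19:
  x = 0: RHS = 17, y in [6, 13]  -> 2 point(s)
  x = 1: RHS = 0, y in [0]  -> 1 point(s)
  x = 3: RHS = 9, y in [3, 16]  -> 2 point(s)
  x = 4: RHS = 9, y in [3, 16]  -> 2 point(s)
  x = 6: RHS = 11, y in [7, 12]  -> 2 point(s)
  x = 7: RHS = 6, y in [5, 14]  -> 2 point(s)
  x = 8: RHS = 5, y in [9, 10]  -> 2 point(s)
  x = 10: RHS = 1, y in [1, 18]  -> 2 point(s)
  x = 12: RHS = 9, y in [3, 16]  -> 2 point(s)
  x = 13: RHS = 4, y in [2, 17]  -> 2 point(s)
  x = 14: RHS = 1, y in [1, 18]  -> 2 point(s)
  x = 15: RHS = 6, y in [5, 14]  -> 2 point(s)
  x = 16: RHS = 6, y in [5, 14]  -> 2 point(s)
  x = 17: RHS = 7, y in [8, 11]  -> 2 point(s)
Affine points: 27. Add the point at infinity: total = 28.

#E(F_19) = 28


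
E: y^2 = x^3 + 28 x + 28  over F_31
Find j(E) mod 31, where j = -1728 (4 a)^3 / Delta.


Delta = -16(4 a^3 + 27 b^2) mod 31 = 10
-1728 * (4 a)^3 = -1728 * (4*28)^3 mod 31 = 2
j = 2 * 10^(-1) mod 31 = 25

j = 25 (mod 31)


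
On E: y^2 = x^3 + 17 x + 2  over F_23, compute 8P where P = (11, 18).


k = 8 = 1000_2 (binary, LSB first: 0001)
Double-and-add from P = (11, 18):
  bit 0 = 0: acc unchanged = O
  bit 1 = 0: acc unchanged = O
  bit 2 = 0: acc unchanged = O
  bit 3 = 1: acc = O + (19, 13) = (19, 13)

8P = (19, 13)


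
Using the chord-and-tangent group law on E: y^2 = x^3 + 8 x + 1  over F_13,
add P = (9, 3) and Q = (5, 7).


P != Q, so use the chord formula.
s = (y2 - y1) / (x2 - x1) = (4) / (9) mod 13 = 12
x3 = s^2 - x1 - x2 mod 13 = 12^2 - 9 - 5 = 0
y3 = s (x1 - x3) - y1 mod 13 = 12 * (9 - 0) - 3 = 1

P + Q = (0, 1)


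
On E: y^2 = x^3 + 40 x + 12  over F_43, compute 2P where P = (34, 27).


Doubling: s = (3 x1^2 + a) / (2 y1)
s = (3*34^2 + 40) / (2*27) mod 43 = 14
x3 = s^2 - 2 x1 mod 43 = 14^2 - 2*34 = 42
y3 = s (x1 - x3) - y1 mod 43 = 14 * (34 - 42) - 27 = 33

2P = (42, 33)


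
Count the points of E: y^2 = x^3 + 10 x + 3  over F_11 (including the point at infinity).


For each x in F_11, count y with y^2 = x^3 + 10 x + 3 mod 11:
  x = 0: RHS = 3, y in [5, 6]  -> 2 point(s)
  x = 1: RHS = 3, y in [5, 6]  -> 2 point(s)
  x = 2: RHS = 9, y in [3, 8]  -> 2 point(s)
  x = 3: RHS = 5, y in [4, 7]  -> 2 point(s)
  x = 6: RHS = 4, y in [2, 9]  -> 2 point(s)
  x = 7: RHS = 9, y in [3, 8]  -> 2 point(s)
  x = 8: RHS = 1, y in [1, 10]  -> 2 point(s)
  x = 10: RHS = 3, y in [5, 6]  -> 2 point(s)
Affine points: 16. Add the point at infinity: total = 17.

#E(F_11) = 17


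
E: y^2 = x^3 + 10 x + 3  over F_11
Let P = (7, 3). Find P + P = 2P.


Doubling: s = (3 x1^2 + a) / (2 y1)
s = (3*7^2 + 10) / (2*3) mod 11 = 6
x3 = s^2 - 2 x1 mod 11 = 6^2 - 2*7 = 0
y3 = s (x1 - x3) - y1 mod 11 = 6 * (7 - 0) - 3 = 6

2P = (0, 6)


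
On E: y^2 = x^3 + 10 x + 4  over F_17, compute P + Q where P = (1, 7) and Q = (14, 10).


P != Q, so use the chord formula.
s = (y2 - y1) / (x2 - x1) = (3) / (13) mod 17 = 12
x3 = s^2 - x1 - x2 mod 17 = 12^2 - 1 - 14 = 10
y3 = s (x1 - x3) - y1 mod 17 = 12 * (1 - 10) - 7 = 4

P + Q = (10, 4)


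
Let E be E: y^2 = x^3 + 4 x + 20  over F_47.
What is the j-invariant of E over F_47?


Delta = -16(4 a^3 + 27 b^2) mod 47 = 12
-1728 * (4 a)^3 = -1728 * (4*4)^3 mod 47 = 30
j = 30 * 12^(-1) mod 47 = 26

j = 26 (mod 47)


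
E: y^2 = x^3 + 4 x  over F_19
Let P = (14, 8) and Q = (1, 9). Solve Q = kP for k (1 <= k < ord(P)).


Enumerate multiples of P until we hit Q = (1, 9):
  1P = (14, 8)
  2P = (11, 8)
  3P = (13, 11)
  4P = (1, 10)
  5P = (2, 15)
  6P = (4, 2)
  7P = (12, 16)
  8P = (9, 10)
  9P = (3, 18)
  10P = (0, 0)
  11P = (3, 1)
  12P = (9, 9)
  13P = (12, 3)
  14P = (4, 17)
  15P = (2, 4)
  16P = (1, 9)
Match found at i = 16.

k = 16


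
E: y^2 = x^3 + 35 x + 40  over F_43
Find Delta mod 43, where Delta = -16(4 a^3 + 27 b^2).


4 a^3 + 27 b^2 = 4*35^3 + 27*40^2 = 171500 + 43200 = 214700
Delta = -16 * (214700) = -3435200
Delta mod 43 = 27

Delta = 27 (mod 43)


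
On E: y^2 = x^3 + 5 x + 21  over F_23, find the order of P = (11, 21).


Compute successive multiples of P until we hit O:
  1P = (11, 21)
  2P = (1, 2)
  3P = (13, 12)
  4P = (2, 19)
  5P = (18, 3)
  6P = (10, 6)
  7P = (20, 5)
  8P = (21, 7)
  ... (continuing to 27P)
  27P = O

ord(P) = 27


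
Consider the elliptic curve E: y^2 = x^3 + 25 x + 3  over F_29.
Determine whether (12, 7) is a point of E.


Check whether y^2 = x^3 + 25 x + 3 (mod 29) for (x, y) = (12, 7).
LHS: y^2 = 7^2 mod 29 = 20
RHS: x^3 + 25 x + 3 = 12^3 + 25*12 + 3 mod 29 = 1
LHS != RHS

No, not on the curve


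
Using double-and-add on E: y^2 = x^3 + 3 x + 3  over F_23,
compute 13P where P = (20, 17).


k = 13 = 1101_2 (binary, LSB first: 1011)
Double-and-add from P = (20, 17):
  bit 0 = 1: acc = O + (20, 17) = (20, 17)
  bit 1 = 0: acc unchanged = (20, 17)
  bit 2 = 1: acc = (20, 17) + (13, 10) = (14, 12)
  bit 3 = 1: acc = (14, 12) + (9, 0) = (3, 19)

13P = (3, 19)


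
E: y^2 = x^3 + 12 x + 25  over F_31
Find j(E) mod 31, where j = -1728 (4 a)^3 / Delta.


Delta = -16(4 a^3 + 27 b^2) mod 31 = 26
-1728 * (4 a)^3 = -1728 * (4*12)^3 mod 31 = 27
j = 27 * 26^(-1) mod 31 = 7

j = 7 (mod 31)


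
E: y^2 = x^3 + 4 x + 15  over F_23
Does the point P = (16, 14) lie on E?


Check whether y^2 = x^3 + 4 x + 15 (mod 23) for (x, y) = (16, 14).
LHS: y^2 = 14^2 mod 23 = 12
RHS: x^3 + 4 x + 15 = 16^3 + 4*16 + 15 mod 23 = 12
LHS = RHS

Yes, on the curve


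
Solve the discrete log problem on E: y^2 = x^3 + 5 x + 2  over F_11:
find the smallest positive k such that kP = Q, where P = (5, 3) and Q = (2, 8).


Enumerate multiples of P until we hit Q = (2, 8):
  1P = (5, 3)
  2P = (4, 3)
  3P = (2, 8)
Match found at i = 3.

k = 3


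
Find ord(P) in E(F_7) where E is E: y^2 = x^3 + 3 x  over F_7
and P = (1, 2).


Compute successive multiples of P until we hit O:
  1P = (1, 2)
  2P = (2, 0)
  3P = (1, 5)
  4P = O

ord(P) = 4


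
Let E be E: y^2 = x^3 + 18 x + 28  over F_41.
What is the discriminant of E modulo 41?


4 a^3 + 27 b^2 = 4*18^3 + 27*28^2 = 23328 + 21168 = 44496
Delta = -16 * (44496) = -711936
Delta mod 41 = 29

Delta = 29 (mod 41)


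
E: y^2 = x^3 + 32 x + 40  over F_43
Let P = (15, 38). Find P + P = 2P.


Doubling: s = (3 x1^2 + a) / (2 y1)
s = (3*15^2 + 32) / (2*38) mod 43 = 11
x3 = s^2 - 2 x1 mod 43 = 11^2 - 2*15 = 5
y3 = s (x1 - x3) - y1 mod 43 = 11 * (15 - 5) - 38 = 29

2P = (5, 29)


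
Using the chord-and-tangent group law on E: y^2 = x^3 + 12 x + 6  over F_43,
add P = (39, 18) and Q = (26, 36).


P != Q, so use the chord formula.
s = (y2 - y1) / (x2 - x1) = (18) / (30) mod 43 = 35
x3 = s^2 - x1 - x2 mod 43 = 35^2 - 39 - 26 = 42
y3 = s (x1 - x3) - y1 mod 43 = 35 * (39 - 42) - 18 = 6

P + Q = (42, 6)


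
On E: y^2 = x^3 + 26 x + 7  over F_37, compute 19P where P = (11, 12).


k = 19 = 10011_2 (binary, LSB first: 11001)
Double-and-add from P = (11, 12):
  bit 0 = 1: acc = O + (11, 12) = (11, 12)
  bit 1 = 1: acc = (11, 12) + (4, 29) = (6, 34)
  bit 2 = 0: acc unchanged = (6, 34)
  bit 3 = 0: acc unchanged = (6, 34)
  bit 4 = 1: acc = (6, 34) + (3, 36) = (12, 7)

19P = (12, 7)


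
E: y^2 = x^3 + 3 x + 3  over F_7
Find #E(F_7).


For each x in F_7, count y with y^2 = x^3 + 3 x + 3 mod 7:
  x = 1: RHS = 0, y in [0]  -> 1 point(s)
  x = 3: RHS = 4, y in [2, 5]  -> 2 point(s)
  x = 4: RHS = 2, y in [3, 4]  -> 2 point(s)
Affine points: 5. Add the point at infinity: total = 6.

#E(F_7) = 6


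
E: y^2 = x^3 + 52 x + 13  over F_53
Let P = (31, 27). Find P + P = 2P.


Doubling: s = (3 x1^2 + a) / (2 y1)
s = (3*31^2 + 52) / (2*27) mod 53 = 20
x3 = s^2 - 2 x1 mod 53 = 20^2 - 2*31 = 20
y3 = s (x1 - x3) - y1 mod 53 = 20 * (31 - 20) - 27 = 34

2P = (20, 34)


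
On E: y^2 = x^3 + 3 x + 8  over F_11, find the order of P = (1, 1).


Compute successive multiples of P until we hit O:
  1P = (1, 1)
  2P = (7, 3)
  3P = (8, 4)
  4P = (6, 0)
  5P = (8, 7)
  6P = (7, 8)
  7P = (1, 10)
  8P = O

ord(P) = 8


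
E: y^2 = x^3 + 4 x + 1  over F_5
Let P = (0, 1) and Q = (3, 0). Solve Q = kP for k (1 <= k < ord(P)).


Enumerate multiples of P until we hit Q = (3, 0):
  1P = (0, 1)
  2P = (4, 1)
  3P = (1, 4)
  4P = (3, 0)
Match found at i = 4.

k = 4


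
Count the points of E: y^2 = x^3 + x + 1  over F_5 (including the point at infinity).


For each x in F_5, count y with y^2 = x^3 + 1 x + 1 mod 5:
  x = 0: RHS = 1, y in [1, 4]  -> 2 point(s)
  x = 2: RHS = 1, y in [1, 4]  -> 2 point(s)
  x = 3: RHS = 1, y in [1, 4]  -> 2 point(s)
  x = 4: RHS = 4, y in [2, 3]  -> 2 point(s)
Affine points: 8. Add the point at infinity: total = 9.

#E(F_5) = 9


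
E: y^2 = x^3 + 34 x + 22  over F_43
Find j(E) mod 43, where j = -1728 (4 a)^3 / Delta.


Delta = -16(4 a^3 + 27 b^2) mod 43 = 22
-1728 * (4 a)^3 = -1728 * (4*34)^3 mod 43 = 8
j = 8 * 22^(-1) mod 43 = 16

j = 16 (mod 43)


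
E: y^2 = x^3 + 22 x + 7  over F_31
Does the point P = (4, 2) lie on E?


Check whether y^2 = x^3 + 22 x + 7 (mod 31) for (x, y) = (4, 2).
LHS: y^2 = 2^2 mod 31 = 4
RHS: x^3 + 22 x + 7 = 4^3 + 22*4 + 7 mod 31 = 4
LHS = RHS

Yes, on the curve


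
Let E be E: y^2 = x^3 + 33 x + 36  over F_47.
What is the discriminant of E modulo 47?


4 a^3 + 27 b^2 = 4*33^3 + 27*36^2 = 143748 + 34992 = 178740
Delta = -16 * (178740) = -2859840
Delta mod 47 = 16

Delta = 16 (mod 47)


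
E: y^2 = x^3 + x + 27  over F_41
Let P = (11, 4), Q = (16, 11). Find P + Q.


P != Q, so use the chord formula.
s = (y2 - y1) / (x2 - x1) = (7) / (5) mod 41 = 26
x3 = s^2 - x1 - x2 mod 41 = 26^2 - 11 - 16 = 34
y3 = s (x1 - x3) - y1 mod 41 = 26 * (11 - 34) - 4 = 13

P + Q = (34, 13)


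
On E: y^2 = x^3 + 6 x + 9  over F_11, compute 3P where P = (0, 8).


k = 3 = 11_2 (binary, LSB first: 11)
Double-and-add from P = (0, 8):
  bit 0 = 1: acc = O + (0, 8) = (0, 8)
  bit 1 = 1: acc = (0, 8) + (1, 4) = (4, 8)

3P = (4, 8)


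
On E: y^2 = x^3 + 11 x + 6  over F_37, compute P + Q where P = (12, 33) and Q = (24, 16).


P != Q, so use the chord formula.
s = (y2 - y1) / (x2 - x1) = (20) / (12) mod 37 = 14
x3 = s^2 - x1 - x2 mod 37 = 14^2 - 12 - 24 = 12
y3 = s (x1 - x3) - y1 mod 37 = 14 * (12 - 12) - 33 = 4

P + Q = (12, 4)


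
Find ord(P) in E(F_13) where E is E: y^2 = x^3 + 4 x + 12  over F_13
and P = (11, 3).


Compute successive multiples of P until we hit O:
  1P = (11, 3)
  2P = (1, 2)
  3P = (4, 12)
  4P = (10, 5)
  5P = (9, 6)
  6P = (5, 1)
  7P = (0, 5)
  8P = (3, 5)
  ... (continuing to 19P)
  19P = O

ord(P) = 19


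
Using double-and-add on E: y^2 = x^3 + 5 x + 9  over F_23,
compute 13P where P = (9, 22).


k = 13 = 1101_2 (binary, LSB first: 1011)
Double-and-add from P = (9, 22):
  bit 0 = 1: acc = O + (9, 22) = (9, 22)
  bit 1 = 0: acc unchanged = (9, 22)
  bit 2 = 1: acc = (9, 22) + (2, 21) = (20, 6)
  bit 3 = 1: acc = (20, 6) + (4, 22) = (0, 20)

13P = (0, 20)


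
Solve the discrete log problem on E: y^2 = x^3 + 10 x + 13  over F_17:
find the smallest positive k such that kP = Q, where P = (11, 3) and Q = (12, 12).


Enumerate multiples of P until we hit Q = (12, 12):
  1P = (11, 3)
  2P = (4, 10)
  3P = (3, 6)
  4P = (5, 16)
  5P = (9, 4)
  6P = (10, 5)
  7P = (0, 9)
  8P = (7, 1)
  9P = (12, 5)
  10P = (15, 6)
  11P = (16, 6)
  12P = (6, 0)
  13P = (16, 11)
  14P = (15, 11)
  15P = (12, 12)
Match found at i = 15.

k = 15


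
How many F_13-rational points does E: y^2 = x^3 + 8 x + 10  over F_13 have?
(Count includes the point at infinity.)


For each x in F_13, count y with y^2 = x^3 + 8 x + 10 mod 13:
  x = 0: RHS = 10, y in [6, 7]  -> 2 point(s)
  x = 3: RHS = 9, y in [3, 10]  -> 2 point(s)
  x = 6: RHS = 1, y in [1, 12]  -> 2 point(s)
  x = 8: RHS = 1, y in [1, 12]  -> 2 point(s)
  x = 11: RHS = 12, y in [5, 8]  -> 2 point(s)
  x = 12: RHS = 1, y in [1, 12]  -> 2 point(s)
Affine points: 12. Add the point at infinity: total = 13.

#E(F_13) = 13


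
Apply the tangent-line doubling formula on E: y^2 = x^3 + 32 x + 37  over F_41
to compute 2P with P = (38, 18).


Doubling: s = (3 x1^2 + a) / (2 y1)
s = (3*38^2 + 32) / (2*18) mod 41 = 21
x3 = s^2 - 2 x1 mod 41 = 21^2 - 2*38 = 37
y3 = s (x1 - x3) - y1 mod 41 = 21 * (38 - 37) - 18 = 3

2P = (37, 3)


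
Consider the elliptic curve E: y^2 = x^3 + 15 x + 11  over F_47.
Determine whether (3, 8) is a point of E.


Check whether y^2 = x^3 + 15 x + 11 (mod 47) for (x, y) = (3, 8).
LHS: y^2 = 8^2 mod 47 = 17
RHS: x^3 + 15 x + 11 = 3^3 + 15*3 + 11 mod 47 = 36
LHS != RHS

No, not on the curve


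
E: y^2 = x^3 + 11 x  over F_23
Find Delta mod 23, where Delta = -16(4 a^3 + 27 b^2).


4 a^3 + 27 b^2 = 4*11^3 + 27*0^2 = 5324 + 0 = 5324
Delta = -16 * (5324) = -85184
Delta mod 23 = 8

Delta = 8 (mod 23)


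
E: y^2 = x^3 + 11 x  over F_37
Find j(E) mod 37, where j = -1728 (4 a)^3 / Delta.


Delta = -16(4 a^3 + 27 b^2) mod 37 = 27
-1728 * (4 a)^3 = -1728 * (4*11)^3 mod 37 = 36
j = 36 * 27^(-1) mod 37 = 26

j = 26 (mod 37)


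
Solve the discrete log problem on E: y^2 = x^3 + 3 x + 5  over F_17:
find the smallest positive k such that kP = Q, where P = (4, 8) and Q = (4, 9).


Enumerate multiples of P until we hit Q = (4, 9):
  1P = (4, 8)
  2P = (9, 9)
  3P = (2, 6)
  4P = (12, 1)
  5P = (10, 10)
  6P = (5, 3)
  7P = (16, 1)
  8P = (1, 3)
  9P = (11, 3)
  10P = (15, 12)
  11P = (6, 16)
  12P = (6, 1)
  13P = (15, 5)
  14P = (11, 14)
  15P = (1, 14)
  16P = (16, 16)
  17P = (5, 14)
  18P = (10, 7)
  19P = (12, 16)
  20P = (2, 11)
  21P = (9, 8)
  22P = (4, 9)
Match found at i = 22.

k = 22


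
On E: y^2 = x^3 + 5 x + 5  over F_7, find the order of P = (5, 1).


Compute successive multiples of P until we hit O:
  1P = (5, 1)
  2P = (1, 5)
  3P = (2, 3)
  4P = (2, 4)
  5P = (1, 2)
  6P = (5, 6)
  7P = O

ord(P) = 7


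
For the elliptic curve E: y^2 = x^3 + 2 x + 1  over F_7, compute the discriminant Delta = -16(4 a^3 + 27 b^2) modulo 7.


4 a^3 + 27 b^2 = 4*2^3 + 27*1^2 = 32 + 27 = 59
Delta = -16 * (59) = -944
Delta mod 7 = 1

Delta = 1 (mod 7)


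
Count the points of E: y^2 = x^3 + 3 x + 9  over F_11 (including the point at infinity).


For each x in F_11, count y with y^2 = x^3 + 3 x + 9 mod 11:
  x = 0: RHS = 9, y in [3, 8]  -> 2 point(s)
  x = 2: RHS = 1, y in [1, 10]  -> 2 point(s)
  x = 3: RHS = 1, y in [1, 10]  -> 2 point(s)
  x = 6: RHS = 1, y in [1, 10]  -> 2 point(s)
  x = 10: RHS = 5, y in [4, 7]  -> 2 point(s)
Affine points: 10. Add the point at infinity: total = 11.

#E(F_11) = 11


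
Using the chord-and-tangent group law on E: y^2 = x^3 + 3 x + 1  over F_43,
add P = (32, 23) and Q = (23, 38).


P != Q, so use the chord formula.
s = (y2 - y1) / (x2 - x1) = (15) / (34) mod 43 = 27
x3 = s^2 - x1 - x2 mod 43 = 27^2 - 32 - 23 = 29
y3 = s (x1 - x3) - y1 mod 43 = 27 * (32 - 29) - 23 = 15

P + Q = (29, 15)


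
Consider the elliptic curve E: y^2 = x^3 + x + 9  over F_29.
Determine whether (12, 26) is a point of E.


Check whether y^2 = x^3 + 1 x + 9 (mod 29) for (x, y) = (12, 26).
LHS: y^2 = 26^2 mod 29 = 9
RHS: x^3 + 1 x + 9 = 12^3 + 1*12 + 9 mod 29 = 9
LHS = RHS

Yes, on the curve


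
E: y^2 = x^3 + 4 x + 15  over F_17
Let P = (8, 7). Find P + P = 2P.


Doubling: s = (3 x1^2 + a) / (2 y1)
s = (3*8^2 + 4) / (2*7) mod 17 = 14
x3 = s^2 - 2 x1 mod 17 = 14^2 - 2*8 = 10
y3 = s (x1 - x3) - y1 mod 17 = 14 * (8 - 10) - 7 = 16

2P = (10, 16)


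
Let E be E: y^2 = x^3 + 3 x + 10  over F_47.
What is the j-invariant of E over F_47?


Delta = -16(4 a^3 + 27 b^2) mod 47 = 4
-1728 * (4 a)^3 = -1728 * (4*3)^3 mod 47 = 20
j = 20 * 4^(-1) mod 47 = 5

j = 5 (mod 47)


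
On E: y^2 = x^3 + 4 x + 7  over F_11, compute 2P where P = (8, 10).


k = 2 = 10_2 (binary, LSB first: 01)
Double-and-add from P = (8, 10):
  bit 0 = 0: acc unchanged = O
  bit 1 = 1: acc = O + (7, 2) = (7, 2)

2P = (7, 2)


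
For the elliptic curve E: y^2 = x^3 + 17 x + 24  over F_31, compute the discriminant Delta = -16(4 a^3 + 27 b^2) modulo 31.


4 a^3 + 27 b^2 = 4*17^3 + 27*24^2 = 19652 + 15552 = 35204
Delta = -16 * (35204) = -563264
Delta mod 31 = 6

Delta = 6 (mod 31)


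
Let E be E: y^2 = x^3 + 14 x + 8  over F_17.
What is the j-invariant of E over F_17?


Delta = -16(4 a^3 + 27 b^2) mod 17 = 5
-1728 * (4 a)^3 = -1728 * (4*14)^3 mod 17 = 2
j = 2 * 5^(-1) mod 17 = 14

j = 14 (mod 17)


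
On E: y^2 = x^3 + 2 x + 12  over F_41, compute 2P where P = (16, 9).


k = 2 = 10_2 (binary, LSB first: 01)
Double-and-add from P = (16, 9):
  bit 0 = 0: acc unchanged = O
  bit 1 = 1: acc = O + (40, 3) = (40, 3)

2P = (40, 3)


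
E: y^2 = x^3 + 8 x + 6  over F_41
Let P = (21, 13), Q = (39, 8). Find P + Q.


P != Q, so use the chord formula.
s = (y2 - y1) / (x2 - x1) = (36) / (18) mod 41 = 2
x3 = s^2 - x1 - x2 mod 41 = 2^2 - 21 - 39 = 26
y3 = s (x1 - x3) - y1 mod 41 = 2 * (21 - 26) - 13 = 18

P + Q = (26, 18)


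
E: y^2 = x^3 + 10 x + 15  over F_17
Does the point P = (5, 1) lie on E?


Check whether y^2 = x^3 + 10 x + 15 (mod 17) for (x, y) = (5, 1).
LHS: y^2 = 1^2 mod 17 = 1
RHS: x^3 + 10 x + 15 = 5^3 + 10*5 + 15 mod 17 = 3
LHS != RHS

No, not on the curve


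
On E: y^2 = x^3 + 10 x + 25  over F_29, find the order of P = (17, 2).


Compute successive multiples of P until we hit O:
  1P = (17, 2)
  2P = (18, 18)
  3P = (18, 11)
  4P = (17, 27)
  5P = O

ord(P) = 5


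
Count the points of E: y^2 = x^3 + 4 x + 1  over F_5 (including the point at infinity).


For each x in F_5, count y with y^2 = x^3 + 4 x + 1 mod 5:
  x = 0: RHS = 1, y in [1, 4]  -> 2 point(s)
  x = 1: RHS = 1, y in [1, 4]  -> 2 point(s)
  x = 3: RHS = 0, y in [0]  -> 1 point(s)
  x = 4: RHS = 1, y in [1, 4]  -> 2 point(s)
Affine points: 7. Add the point at infinity: total = 8.

#E(F_5) = 8


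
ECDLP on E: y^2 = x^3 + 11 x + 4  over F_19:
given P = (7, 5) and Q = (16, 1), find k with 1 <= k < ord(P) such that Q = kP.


Enumerate multiples of P until we hit Q = (16, 1):
  1P = (7, 5)
  2P = (16, 1)
Match found at i = 2.

k = 2


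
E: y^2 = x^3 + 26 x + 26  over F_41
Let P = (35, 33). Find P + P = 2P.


Doubling: s = (3 x1^2 + a) / (2 y1)
s = (3*35^2 + 26) / (2*33) mod 41 = 7
x3 = s^2 - 2 x1 mod 41 = 7^2 - 2*35 = 20
y3 = s (x1 - x3) - y1 mod 41 = 7 * (35 - 20) - 33 = 31

2P = (20, 31)


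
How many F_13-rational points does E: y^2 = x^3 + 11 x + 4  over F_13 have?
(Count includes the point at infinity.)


For each x in F_13, count y with y^2 = x^3 + 11 x + 4 mod 13:
  x = 0: RHS = 4, y in [2, 11]  -> 2 point(s)
  x = 1: RHS = 3, y in [4, 9]  -> 2 point(s)
  x = 3: RHS = 12, y in [5, 8]  -> 2 point(s)
  x = 6: RHS = 0, y in [0]  -> 1 point(s)
  x = 9: RHS = 0, y in [0]  -> 1 point(s)
  x = 10: RHS = 9, y in [3, 10]  -> 2 point(s)
  x = 11: RHS = 0, y in [0]  -> 1 point(s)
Affine points: 11. Add the point at infinity: total = 12.

#E(F_13) = 12


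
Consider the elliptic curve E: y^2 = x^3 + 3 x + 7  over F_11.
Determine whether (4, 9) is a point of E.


Check whether y^2 = x^3 + 3 x + 7 (mod 11) for (x, y) = (4, 9).
LHS: y^2 = 9^2 mod 11 = 4
RHS: x^3 + 3 x + 7 = 4^3 + 3*4 + 7 mod 11 = 6
LHS != RHS

No, not on the curve


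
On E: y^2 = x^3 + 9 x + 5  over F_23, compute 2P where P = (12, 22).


k = 2 = 10_2 (binary, LSB first: 01)
Double-and-add from P = (12, 22):
  bit 0 = 0: acc unchanged = O
  bit 1 = 1: acc = O + (3, 6) = (3, 6)

2P = (3, 6)


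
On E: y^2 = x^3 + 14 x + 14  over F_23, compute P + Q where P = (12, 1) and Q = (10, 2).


P != Q, so use the chord formula.
s = (y2 - y1) / (x2 - x1) = (1) / (21) mod 23 = 11
x3 = s^2 - x1 - x2 mod 23 = 11^2 - 12 - 10 = 7
y3 = s (x1 - x3) - y1 mod 23 = 11 * (12 - 7) - 1 = 8

P + Q = (7, 8)


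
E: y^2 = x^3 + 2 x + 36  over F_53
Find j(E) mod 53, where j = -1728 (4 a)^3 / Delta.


Delta = -16(4 a^3 + 27 b^2) mod 53 = 38
-1728 * (4 a)^3 = -1728 * (4*2)^3 mod 53 = 46
j = 46 * 38^(-1) mod 53 = 4

j = 4 (mod 53)


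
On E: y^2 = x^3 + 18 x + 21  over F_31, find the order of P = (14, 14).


Compute successive multiples of P until we hit O:
  1P = (14, 14)
  2P = (11, 0)
  3P = (14, 17)
  4P = O

ord(P) = 4


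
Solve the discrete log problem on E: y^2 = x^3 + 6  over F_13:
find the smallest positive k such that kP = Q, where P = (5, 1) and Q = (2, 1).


Enumerate multiples of P until we hit Q = (2, 1):
  1P = (5, 1)
  2P = (2, 1)
Match found at i = 2.

k = 2


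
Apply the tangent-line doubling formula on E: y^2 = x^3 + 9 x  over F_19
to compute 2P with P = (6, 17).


Doubling: s = (3 x1^2 + a) / (2 y1)
s = (3*6^2 + 9) / (2*17) mod 19 = 4
x3 = s^2 - 2 x1 mod 19 = 4^2 - 2*6 = 4
y3 = s (x1 - x3) - y1 mod 19 = 4 * (6 - 4) - 17 = 10

2P = (4, 10)


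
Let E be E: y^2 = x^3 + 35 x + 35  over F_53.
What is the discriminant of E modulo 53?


4 a^3 + 27 b^2 = 4*35^3 + 27*35^2 = 171500 + 33075 = 204575
Delta = -16 * (204575) = -3273200
Delta mod 53 = 27

Delta = 27 (mod 53)


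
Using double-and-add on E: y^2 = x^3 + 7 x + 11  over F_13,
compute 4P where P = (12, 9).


k = 4 = 100_2 (binary, LSB first: 001)
Double-and-add from P = (12, 9):
  bit 0 = 0: acc unchanged = O
  bit 1 = 0: acc unchanged = O
  bit 2 = 1: acc = O + (4, 5) = (4, 5)

4P = (4, 5)


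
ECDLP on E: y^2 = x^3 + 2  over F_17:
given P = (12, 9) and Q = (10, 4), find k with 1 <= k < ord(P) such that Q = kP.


Enumerate multiples of P until we hit Q = (10, 4):
  1P = (12, 9)
  2P = (8, 2)
  3P = (16, 1)
  4P = (10, 4)
Match found at i = 4.

k = 4


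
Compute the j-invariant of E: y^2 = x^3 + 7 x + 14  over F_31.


Delta = -16(4 a^3 + 27 b^2) mod 31 = 16
-1728 * (4 a)^3 = -1728 * (4*7)^3 mod 31 = 1
j = 1 * 16^(-1) mod 31 = 2

j = 2 (mod 31)


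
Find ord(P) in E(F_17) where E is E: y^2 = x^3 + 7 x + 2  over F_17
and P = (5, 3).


Compute successive multiples of P until we hit O:
  1P = (5, 3)
  2P = (3, 13)
  3P = (0, 6)
  4P = (11, 4)
  5P = (10, 16)
  6P = (4, 3)
  7P = (8, 14)
  8P = (8, 3)
  ... (continuing to 15P)
  15P = O

ord(P) = 15


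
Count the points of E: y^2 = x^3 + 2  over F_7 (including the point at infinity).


For each x in F_7, count y with y^2 = x^3 + 0 x + 2 mod 7:
  x = 0: RHS = 2, y in [3, 4]  -> 2 point(s)
  x = 3: RHS = 1, y in [1, 6]  -> 2 point(s)
  x = 5: RHS = 1, y in [1, 6]  -> 2 point(s)
  x = 6: RHS = 1, y in [1, 6]  -> 2 point(s)
Affine points: 8. Add the point at infinity: total = 9.

#E(F_7) = 9


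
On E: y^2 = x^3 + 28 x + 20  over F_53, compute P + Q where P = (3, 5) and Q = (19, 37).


P != Q, so use the chord formula.
s = (y2 - y1) / (x2 - x1) = (32) / (16) mod 53 = 2
x3 = s^2 - x1 - x2 mod 53 = 2^2 - 3 - 19 = 35
y3 = s (x1 - x3) - y1 mod 53 = 2 * (3 - 35) - 5 = 37

P + Q = (35, 37)


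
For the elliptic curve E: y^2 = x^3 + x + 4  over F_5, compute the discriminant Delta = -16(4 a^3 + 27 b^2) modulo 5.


4 a^3 + 27 b^2 = 4*1^3 + 27*4^2 = 4 + 432 = 436
Delta = -16 * (436) = -6976
Delta mod 5 = 4

Delta = 4 (mod 5)


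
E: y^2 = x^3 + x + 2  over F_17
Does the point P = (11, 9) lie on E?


Check whether y^2 = x^3 + 1 x + 2 (mod 17) for (x, y) = (11, 9).
LHS: y^2 = 9^2 mod 17 = 13
RHS: x^3 + 1 x + 2 = 11^3 + 1*11 + 2 mod 17 = 1
LHS != RHS

No, not on the curve


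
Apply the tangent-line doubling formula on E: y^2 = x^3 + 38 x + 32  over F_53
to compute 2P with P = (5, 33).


Doubling: s = (3 x1^2 + a) / (2 y1)
s = (3*5^2 + 38) / (2*33) mod 53 = 25
x3 = s^2 - 2 x1 mod 53 = 25^2 - 2*5 = 32
y3 = s (x1 - x3) - y1 mod 53 = 25 * (5 - 32) - 33 = 34

2P = (32, 34)


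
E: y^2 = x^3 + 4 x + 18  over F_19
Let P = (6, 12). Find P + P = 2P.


Doubling: s = (3 x1^2 + a) / (2 y1)
s = (3*6^2 + 4) / (2*12) mod 19 = 11
x3 = s^2 - 2 x1 mod 19 = 11^2 - 2*6 = 14
y3 = s (x1 - x3) - y1 mod 19 = 11 * (6 - 14) - 12 = 14

2P = (14, 14)


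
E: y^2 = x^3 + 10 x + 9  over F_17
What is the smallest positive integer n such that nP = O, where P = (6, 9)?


Compute successive multiples of P until we hit O:
  1P = (6, 9)
  2P = (6, 8)
  3P = O

ord(P) = 3


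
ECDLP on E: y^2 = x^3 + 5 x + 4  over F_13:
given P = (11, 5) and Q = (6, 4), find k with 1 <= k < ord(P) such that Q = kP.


Enumerate multiples of P until we hit Q = (6, 4):
  1P = (11, 5)
  2P = (0, 2)
  3P = (1, 6)
  4P = (4, 6)
  5P = (2, 3)
  6P = (10, 1)
  7P = (8, 7)
  8P = (6, 9)
  9P = (6, 4)
Match found at i = 9.

k = 9


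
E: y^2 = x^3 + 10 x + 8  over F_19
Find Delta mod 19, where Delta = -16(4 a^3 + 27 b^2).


4 a^3 + 27 b^2 = 4*10^3 + 27*8^2 = 4000 + 1728 = 5728
Delta = -16 * (5728) = -91648
Delta mod 19 = 8

Delta = 8 (mod 19)


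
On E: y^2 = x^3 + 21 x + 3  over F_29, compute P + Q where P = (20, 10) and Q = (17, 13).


P != Q, so use the chord formula.
s = (y2 - y1) / (x2 - x1) = (3) / (26) mod 29 = 28
x3 = s^2 - x1 - x2 mod 29 = 28^2 - 20 - 17 = 22
y3 = s (x1 - x3) - y1 mod 29 = 28 * (20 - 22) - 10 = 21

P + Q = (22, 21)


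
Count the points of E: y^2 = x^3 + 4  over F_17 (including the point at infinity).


For each x in F_17, count y with y^2 = x^3 + 0 x + 4 mod 17:
  x = 0: RHS = 4, y in [2, 15]  -> 2 point(s)
  x = 4: RHS = 0, y in [0]  -> 1 point(s)
  x = 6: RHS = 16, y in [4, 13]  -> 2 point(s)
  x = 9: RHS = 2, y in [6, 11]  -> 2 point(s)
  x = 10: RHS = 1, y in [1, 16]  -> 2 point(s)
  x = 11: RHS = 9, y in [3, 14]  -> 2 point(s)
  x = 12: RHS = 15, y in [7, 10]  -> 2 point(s)
  x = 13: RHS = 8, y in [5, 12]  -> 2 point(s)
  x = 15: RHS = 13, y in [8, 9]  -> 2 point(s)
Affine points: 17. Add the point at infinity: total = 18.

#E(F_17) = 18


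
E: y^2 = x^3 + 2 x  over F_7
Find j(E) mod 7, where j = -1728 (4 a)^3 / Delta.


Delta = -16(4 a^3 + 27 b^2) mod 7 = 6
-1728 * (4 a)^3 = -1728 * (4*2)^3 mod 7 = 1
j = 1 * 6^(-1) mod 7 = 6

j = 6 (mod 7)


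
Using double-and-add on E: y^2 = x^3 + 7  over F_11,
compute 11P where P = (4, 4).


k = 11 = 1011_2 (binary, LSB first: 1101)
Double-and-add from P = (4, 4):
  bit 0 = 1: acc = O + (4, 4) = (4, 4)
  bit 1 = 1: acc = (4, 4) + (6, 6) = (2, 9)
  bit 2 = 0: acc unchanged = (2, 9)
  bit 3 = 1: acc = (2, 9) + (3, 1) = (4, 7)

11P = (4, 7)


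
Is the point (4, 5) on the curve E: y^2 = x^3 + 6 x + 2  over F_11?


Check whether y^2 = x^3 + 6 x + 2 (mod 11) for (x, y) = (4, 5).
LHS: y^2 = 5^2 mod 11 = 3
RHS: x^3 + 6 x + 2 = 4^3 + 6*4 + 2 mod 11 = 2
LHS != RHS

No, not on the curve


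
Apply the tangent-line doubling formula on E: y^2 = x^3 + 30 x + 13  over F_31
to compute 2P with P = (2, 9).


Doubling: s = (3 x1^2 + a) / (2 y1)
s = (3*2^2 + 30) / (2*9) mod 31 = 23
x3 = s^2 - 2 x1 mod 31 = 23^2 - 2*2 = 29
y3 = s (x1 - x3) - y1 mod 31 = 23 * (2 - 29) - 9 = 21

2P = (29, 21)


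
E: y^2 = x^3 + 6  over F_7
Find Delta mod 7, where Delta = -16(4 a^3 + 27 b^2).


4 a^3 + 27 b^2 = 4*0^3 + 27*6^2 = 0 + 972 = 972
Delta = -16 * (972) = -15552
Delta mod 7 = 2

Delta = 2 (mod 7)


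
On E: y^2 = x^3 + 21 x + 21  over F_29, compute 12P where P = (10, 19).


k = 12 = 1100_2 (binary, LSB first: 0011)
Double-and-add from P = (10, 19):
  bit 0 = 0: acc unchanged = O
  bit 1 = 0: acc unchanged = O
  bit 2 = 1: acc = O + (28, 17) = (28, 17)
  bit 3 = 1: acc = (28, 17) + (3, 16) = (18, 24)

12P = (18, 24)


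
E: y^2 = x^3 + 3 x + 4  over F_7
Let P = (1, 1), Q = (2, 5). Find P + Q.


P != Q, so use the chord formula.
s = (y2 - y1) / (x2 - x1) = (4) / (1) mod 7 = 4
x3 = s^2 - x1 - x2 mod 7 = 4^2 - 1 - 2 = 6
y3 = s (x1 - x3) - y1 mod 7 = 4 * (1 - 6) - 1 = 0

P + Q = (6, 0)


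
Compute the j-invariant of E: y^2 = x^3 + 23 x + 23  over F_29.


Delta = -16(4 a^3 + 27 b^2) mod 29 = 12
-1728 * (4 a)^3 = -1728 * (4*23)^3 mod 29 = 21
j = 21 * 12^(-1) mod 29 = 9

j = 9 (mod 29)


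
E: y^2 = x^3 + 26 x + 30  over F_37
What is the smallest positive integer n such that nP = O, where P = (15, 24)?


Compute successive multiples of P until we hit O:
  1P = (15, 24)
  2P = (0, 17)
  3P = (26, 35)
  4P = (34, 31)
  5P = (36, 15)
  6P = (33, 26)
  7P = (5, 10)
  8P = (16, 19)
  ... (continuing to 44P)
  44P = O

ord(P) = 44


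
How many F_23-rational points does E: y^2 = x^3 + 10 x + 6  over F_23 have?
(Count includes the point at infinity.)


For each x in F_23, count y with y^2 = x^3 + 10 x + 6 mod 23:
  x = 0: RHS = 6, y in [11, 12]  -> 2 point(s)
  x = 4: RHS = 18, y in [8, 15]  -> 2 point(s)
  x = 6: RHS = 6, y in [11, 12]  -> 2 point(s)
  x = 8: RHS = 0, y in [0]  -> 1 point(s)
  x = 10: RHS = 2, y in [5, 18]  -> 2 point(s)
  x = 15: RHS = 12, y in [9, 14]  -> 2 point(s)
  x = 17: RHS = 6, y in [11, 12]  -> 2 point(s)
  x = 20: RHS = 18, y in [8, 15]  -> 2 point(s)
  x = 21: RHS = 1, y in [1, 22]  -> 2 point(s)
  x = 22: RHS = 18, y in [8, 15]  -> 2 point(s)
Affine points: 19. Add the point at infinity: total = 20.

#E(F_23) = 20


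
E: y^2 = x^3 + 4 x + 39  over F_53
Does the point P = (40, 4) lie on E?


Check whether y^2 = x^3 + 4 x + 39 (mod 53) for (x, y) = (40, 4).
LHS: y^2 = 4^2 mod 53 = 16
RHS: x^3 + 4 x + 39 = 40^3 + 4*40 + 39 mod 53 = 16
LHS = RHS

Yes, on the curve


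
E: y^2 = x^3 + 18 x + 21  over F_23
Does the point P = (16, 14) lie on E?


Check whether y^2 = x^3 + 18 x + 21 (mod 23) for (x, y) = (16, 14).
LHS: y^2 = 14^2 mod 23 = 12
RHS: x^3 + 18 x + 21 = 16^3 + 18*16 + 21 mod 23 = 12
LHS = RHS

Yes, on the curve


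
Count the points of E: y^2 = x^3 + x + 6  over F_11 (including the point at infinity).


For each x in F_11, count y with y^2 = x^3 + 1 x + 6 mod 11:
  x = 2: RHS = 5, y in [4, 7]  -> 2 point(s)
  x = 3: RHS = 3, y in [5, 6]  -> 2 point(s)
  x = 5: RHS = 4, y in [2, 9]  -> 2 point(s)
  x = 7: RHS = 4, y in [2, 9]  -> 2 point(s)
  x = 8: RHS = 9, y in [3, 8]  -> 2 point(s)
  x = 10: RHS = 4, y in [2, 9]  -> 2 point(s)
Affine points: 12. Add the point at infinity: total = 13.

#E(F_11) = 13


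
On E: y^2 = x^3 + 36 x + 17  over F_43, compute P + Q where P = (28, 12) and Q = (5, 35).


P != Q, so use the chord formula.
s = (y2 - y1) / (x2 - x1) = (23) / (20) mod 43 = 42
x3 = s^2 - x1 - x2 mod 43 = 42^2 - 28 - 5 = 11
y3 = s (x1 - x3) - y1 mod 43 = 42 * (28 - 11) - 12 = 14

P + Q = (11, 14)


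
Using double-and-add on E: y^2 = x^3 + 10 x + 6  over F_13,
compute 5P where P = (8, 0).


k = 5 = 101_2 (binary, LSB first: 101)
Double-and-add from P = (8, 0):
  bit 0 = 1: acc = O + (8, 0) = (8, 0)
  bit 1 = 0: acc unchanged = (8, 0)
  bit 2 = 1: acc = (8, 0) + O = (8, 0)

5P = (8, 0)


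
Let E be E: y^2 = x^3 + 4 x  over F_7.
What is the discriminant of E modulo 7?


4 a^3 + 27 b^2 = 4*4^3 + 27*0^2 = 256 + 0 = 256
Delta = -16 * (256) = -4096
Delta mod 7 = 6

Delta = 6 (mod 7)


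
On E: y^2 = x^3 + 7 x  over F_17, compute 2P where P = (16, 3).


Doubling: s = (3 x1^2 + a) / (2 y1)
s = (3*16^2 + 7) / (2*3) mod 17 = 13
x3 = s^2 - 2 x1 mod 17 = 13^2 - 2*16 = 1
y3 = s (x1 - x3) - y1 mod 17 = 13 * (16 - 1) - 3 = 5

2P = (1, 5)


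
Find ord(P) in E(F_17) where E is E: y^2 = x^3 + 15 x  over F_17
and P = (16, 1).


Compute successive multiples of P until we hit O:
  1P = (16, 1)
  2P = (15, 8)
  3P = (1, 13)
  4P = (2, 15)
  5P = (0, 0)
  6P = (2, 2)
  7P = (1, 4)
  8P = (15, 9)
  ... (continuing to 10P)
  10P = O

ord(P) = 10


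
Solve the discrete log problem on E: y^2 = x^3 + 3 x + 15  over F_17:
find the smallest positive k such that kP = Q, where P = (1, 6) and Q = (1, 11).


Enumerate multiples of P until we hit Q = (1, 11):
  1P = (1, 6)
  2P = (11, 6)
  3P = (5, 11)
  4P = (3, 0)
  5P = (5, 6)
  6P = (11, 11)
  7P = (1, 11)
Match found at i = 7.

k = 7


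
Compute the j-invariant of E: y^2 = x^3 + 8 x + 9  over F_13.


Delta = -16(4 a^3 + 27 b^2) mod 13 = 9
-1728 * (4 a)^3 = -1728 * (4*8)^3 mod 13 = 8
j = 8 * 9^(-1) mod 13 = 11

j = 11 (mod 13)


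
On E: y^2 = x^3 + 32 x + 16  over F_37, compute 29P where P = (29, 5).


k = 29 = 11101_2 (binary, LSB first: 10111)
Double-and-add from P = (29, 5):
  bit 0 = 1: acc = O + (29, 5) = (29, 5)
  bit 1 = 0: acc unchanged = (29, 5)
  bit 2 = 1: acc = (29, 5) + (11, 21) = (22, 34)
  bit 3 = 1: acc = (22, 34) + (3, 19) = (24, 17)
  bit 4 = 1: acc = (24, 17) + (34, 2) = (9, 16)

29P = (9, 16)


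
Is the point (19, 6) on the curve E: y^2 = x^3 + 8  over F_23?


Check whether y^2 = x^3 + 0 x + 8 (mod 23) for (x, y) = (19, 6).
LHS: y^2 = 6^2 mod 23 = 13
RHS: x^3 + 0 x + 8 = 19^3 + 0*19 + 8 mod 23 = 13
LHS = RHS

Yes, on the curve


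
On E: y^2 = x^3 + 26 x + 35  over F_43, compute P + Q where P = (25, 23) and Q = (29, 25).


P != Q, so use the chord formula.
s = (y2 - y1) / (x2 - x1) = (2) / (4) mod 43 = 22
x3 = s^2 - x1 - x2 mod 43 = 22^2 - 25 - 29 = 0
y3 = s (x1 - x3) - y1 mod 43 = 22 * (25 - 0) - 23 = 11

P + Q = (0, 11)


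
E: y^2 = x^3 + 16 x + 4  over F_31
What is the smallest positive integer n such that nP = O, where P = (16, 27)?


Compute successive multiples of P until we hit O:
  1P = (16, 27)
  2P = (24, 13)
  3P = (27, 0)
  4P = (24, 18)
  5P = (16, 4)
  6P = O

ord(P) = 6
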